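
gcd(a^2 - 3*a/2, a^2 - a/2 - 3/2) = a - 3/2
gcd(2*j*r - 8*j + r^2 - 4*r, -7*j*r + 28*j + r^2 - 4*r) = r - 4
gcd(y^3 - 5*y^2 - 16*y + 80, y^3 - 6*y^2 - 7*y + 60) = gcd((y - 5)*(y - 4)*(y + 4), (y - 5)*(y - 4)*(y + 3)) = y^2 - 9*y + 20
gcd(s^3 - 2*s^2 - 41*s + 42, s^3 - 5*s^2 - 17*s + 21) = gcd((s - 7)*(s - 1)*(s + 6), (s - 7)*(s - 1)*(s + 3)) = s^2 - 8*s + 7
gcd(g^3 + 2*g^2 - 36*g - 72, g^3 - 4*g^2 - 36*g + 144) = g^2 - 36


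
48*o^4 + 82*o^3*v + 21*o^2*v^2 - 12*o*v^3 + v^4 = (-8*o + v)*(-6*o + v)*(o + v)^2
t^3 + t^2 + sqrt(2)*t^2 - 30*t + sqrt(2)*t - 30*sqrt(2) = (t - 5)*(t + 6)*(t + sqrt(2))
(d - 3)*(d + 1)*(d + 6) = d^3 + 4*d^2 - 15*d - 18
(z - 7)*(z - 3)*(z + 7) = z^3 - 3*z^2 - 49*z + 147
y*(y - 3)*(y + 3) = y^3 - 9*y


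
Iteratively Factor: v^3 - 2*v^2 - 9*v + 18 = (v - 2)*(v^2 - 9) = (v - 3)*(v - 2)*(v + 3)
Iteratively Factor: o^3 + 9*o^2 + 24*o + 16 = (o + 4)*(o^2 + 5*o + 4) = (o + 1)*(o + 4)*(o + 4)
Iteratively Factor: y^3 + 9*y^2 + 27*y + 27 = (y + 3)*(y^2 + 6*y + 9) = (y + 3)^2*(y + 3)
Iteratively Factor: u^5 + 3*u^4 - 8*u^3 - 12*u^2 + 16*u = (u - 2)*(u^4 + 5*u^3 + 2*u^2 - 8*u) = (u - 2)*(u - 1)*(u^3 + 6*u^2 + 8*u) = (u - 2)*(u - 1)*(u + 2)*(u^2 + 4*u) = u*(u - 2)*(u - 1)*(u + 2)*(u + 4)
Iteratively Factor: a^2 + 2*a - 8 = (a - 2)*(a + 4)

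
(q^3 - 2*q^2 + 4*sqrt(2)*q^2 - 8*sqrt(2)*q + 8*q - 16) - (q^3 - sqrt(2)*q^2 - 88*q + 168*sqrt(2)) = -2*q^2 + 5*sqrt(2)*q^2 - 8*sqrt(2)*q + 96*q - 168*sqrt(2) - 16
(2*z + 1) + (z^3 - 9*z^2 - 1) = z^3 - 9*z^2 + 2*z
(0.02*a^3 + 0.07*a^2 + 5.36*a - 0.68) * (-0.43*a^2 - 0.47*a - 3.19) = -0.0086*a^5 - 0.0395*a^4 - 2.4015*a^3 - 2.4501*a^2 - 16.7788*a + 2.1692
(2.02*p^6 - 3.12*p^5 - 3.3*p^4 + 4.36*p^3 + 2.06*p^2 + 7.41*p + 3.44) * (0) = 0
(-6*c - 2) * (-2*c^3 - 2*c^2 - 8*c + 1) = 12*c^4 + 16*c^3 + 52*c^2 + 10*c - 2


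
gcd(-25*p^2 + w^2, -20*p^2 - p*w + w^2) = 5*p - w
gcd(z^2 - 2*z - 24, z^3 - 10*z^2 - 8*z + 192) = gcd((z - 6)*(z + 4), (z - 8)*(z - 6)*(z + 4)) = z^2 - 2*z - 24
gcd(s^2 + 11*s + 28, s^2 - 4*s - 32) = s + 4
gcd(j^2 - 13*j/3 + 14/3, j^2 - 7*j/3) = j - 7/3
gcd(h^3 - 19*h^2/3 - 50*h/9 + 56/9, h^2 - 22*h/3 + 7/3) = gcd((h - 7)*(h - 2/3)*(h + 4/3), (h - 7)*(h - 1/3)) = h - 7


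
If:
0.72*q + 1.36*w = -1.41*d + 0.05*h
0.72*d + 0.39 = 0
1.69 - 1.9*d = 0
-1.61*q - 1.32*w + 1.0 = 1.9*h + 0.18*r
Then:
No Solution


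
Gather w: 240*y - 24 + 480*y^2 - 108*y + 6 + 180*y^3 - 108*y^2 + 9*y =180*y^3 + 372*y^2 + 141*y - 18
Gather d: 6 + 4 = 10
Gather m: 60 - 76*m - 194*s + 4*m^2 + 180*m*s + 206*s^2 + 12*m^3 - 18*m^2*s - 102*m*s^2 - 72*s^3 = 12*m^3 + m^2*(4 - 18*s) + m*(-102*s^2 + 180*s - 76) - 72*s^3 + 206*s^2 - 194*s + 60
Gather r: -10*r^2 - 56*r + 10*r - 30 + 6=-10*r^2 - 46*r - 24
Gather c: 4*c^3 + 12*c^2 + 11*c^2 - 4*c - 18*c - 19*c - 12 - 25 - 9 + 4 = 4*c^3 + 23*c^2 - 41*c - 42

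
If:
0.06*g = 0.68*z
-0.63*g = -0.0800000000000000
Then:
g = 0.13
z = 0.01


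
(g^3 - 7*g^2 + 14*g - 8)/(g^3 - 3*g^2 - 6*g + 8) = (g - 2)/(g + 2)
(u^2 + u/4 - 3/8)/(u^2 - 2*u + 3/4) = (4*u + 3)/(2*(2*u - 3))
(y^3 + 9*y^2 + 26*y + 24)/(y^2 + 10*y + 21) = (y^2 + 6*y + 8)/(y + 7)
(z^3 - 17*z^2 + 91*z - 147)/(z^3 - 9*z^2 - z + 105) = (z^2 - 10*z + 21)/(z^2 - 2*z - 15)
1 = 1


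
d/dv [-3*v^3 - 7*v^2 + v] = -9*v^2 - 14*v + 1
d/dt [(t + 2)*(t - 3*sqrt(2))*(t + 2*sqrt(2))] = 3*t^2 - 2*sqrt(2)*t + 4*t - 12 - 2*sqrt(2)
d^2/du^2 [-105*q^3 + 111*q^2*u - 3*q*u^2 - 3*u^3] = -6*q - 18*u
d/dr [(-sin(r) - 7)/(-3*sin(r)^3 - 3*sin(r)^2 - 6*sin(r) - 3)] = -(2*sin(r)^3 + 22*sin(r)^2 + 14*sin(r) + 13)*cos(r)/(3*(sin(r)^3 + sin(r)^2 + 2*sin(r) + 1)^2)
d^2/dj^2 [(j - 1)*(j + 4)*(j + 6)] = 6*j + 18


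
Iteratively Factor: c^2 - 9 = (c - 3)*(c + 3)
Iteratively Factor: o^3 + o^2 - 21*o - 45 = (o + 3)*(o^2 - 2*o - 15) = (o - 5)*(o + 3)*(o + 3)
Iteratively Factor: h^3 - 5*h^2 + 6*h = (h - 2)*(h^2 - 3*h) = (h - 3)*(h - 2)*(h)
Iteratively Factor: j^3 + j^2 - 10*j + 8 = (j - 2)*(j^2 + 3*j - 4) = (j - 2)*(j + 4)*(j - 1)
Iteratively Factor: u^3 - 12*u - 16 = (u + 2)*(u^2 - 2*u - 8) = (u - 4)*(u + 2)*(u + 2)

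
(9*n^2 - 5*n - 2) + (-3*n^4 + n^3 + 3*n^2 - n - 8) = -3*n^4 + n^3 + 12*n^2 - 6*n - 10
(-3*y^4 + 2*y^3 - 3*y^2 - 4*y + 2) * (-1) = 3*y^4 - 2*y^3 + 3*y^2 + 4*y - 2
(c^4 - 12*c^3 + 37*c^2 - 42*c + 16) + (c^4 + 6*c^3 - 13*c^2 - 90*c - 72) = 2*c^4 - 6*c^3 + 24*c^2 - 132*c - 56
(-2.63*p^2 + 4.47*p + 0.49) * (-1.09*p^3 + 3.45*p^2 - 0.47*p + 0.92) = 2.8667*p^5 - 13.9458*p^4 + 16.1235*p^3 - 2.83*p^2 + 3.8821*p + 0.4508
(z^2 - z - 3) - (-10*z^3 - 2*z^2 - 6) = 10*z^3 + 3*z^2 - z + 3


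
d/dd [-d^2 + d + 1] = 1 - 2*d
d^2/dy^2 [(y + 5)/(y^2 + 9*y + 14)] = 2*((y + 5)*(2*y + 9)^2 - (3*y + 14)*(y^2 + 9*y + 14))/(y^2 + 9*y + 14)^3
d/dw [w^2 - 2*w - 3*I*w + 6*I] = 2*w - 2 - 3*I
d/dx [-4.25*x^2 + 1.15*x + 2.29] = 1.15 - 8.5*x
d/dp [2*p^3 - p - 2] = 6*p^2 - 1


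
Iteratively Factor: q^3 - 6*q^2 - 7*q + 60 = (q - 4)*(q^2 - 2*q - 15) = (q - 4)*(q + 3)*(q - 5)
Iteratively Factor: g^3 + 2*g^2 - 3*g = (g - 1)*(g^2 + 3*g) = g*(g - 1)*(g + 3)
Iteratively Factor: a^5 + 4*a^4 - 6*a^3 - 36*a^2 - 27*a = (a + 3)*(a^4 + a^3 - 9*a^2 - 9*a) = a*(a + 3)*(a^3 + a^2 - 9*a - 9) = a*(a + 3)^2*(a^2 - 2*a - 3) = a*(a - 3)*(a + 3)^2*(a + 1)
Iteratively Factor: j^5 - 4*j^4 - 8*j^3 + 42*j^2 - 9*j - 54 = (j + 1)*(j^4 - 5*j^3 - 3*j^2 + 45*j - 54) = (j - 3)*(j + 1)*(j^3 - 2*j^2 - 9*j + 18) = (j - 3)^2*(j + 1)*(j^2 + j - 6) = (j - 3)^2*(j + 1)*(j + 3)*(j - 2)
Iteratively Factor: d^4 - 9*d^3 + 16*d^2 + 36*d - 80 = (d - 2)*(d^3 - 7*d^2 + 2*d + 40) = (d - 2)*(d + 2)*(d^2 - 9*d + 20) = (d - 5)*(d - 2)*(d + 2)*(d - 4)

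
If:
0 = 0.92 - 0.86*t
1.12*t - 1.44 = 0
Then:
No Solution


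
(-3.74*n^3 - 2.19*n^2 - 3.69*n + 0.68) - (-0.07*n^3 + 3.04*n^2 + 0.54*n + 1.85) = -3.67*n^3 - 5.23*n^2 - 4.23*n - 1.17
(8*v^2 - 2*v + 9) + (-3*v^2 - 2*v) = 5*v^2 - 4*v + 9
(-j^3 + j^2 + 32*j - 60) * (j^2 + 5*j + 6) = -j^5 - 4*j^4 + 31*j^3 + 106*j^2 - 108*j - 360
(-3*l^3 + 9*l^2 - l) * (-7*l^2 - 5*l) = 21*l^5 - 48*l^4 - 38*l^3 + 5*l^2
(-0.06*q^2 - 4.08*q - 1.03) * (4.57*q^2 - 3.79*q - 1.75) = -0.2742*q^4 - 18.4182*q^3 + 10.8611*q^2 + 11.0437*q + 1.8025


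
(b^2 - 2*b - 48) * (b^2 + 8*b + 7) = b^4 + 6*b^3 - 57*b^2 - 398*b - 336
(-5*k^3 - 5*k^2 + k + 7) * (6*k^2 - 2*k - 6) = -30*k^5 - 20*k^4 + 46*k^3 + 70*k^2 - 20*k - 42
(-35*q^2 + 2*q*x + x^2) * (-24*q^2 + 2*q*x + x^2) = 840*q^4 - 118*q^3*x - 55*q^2*x^2 + 4*q*x^3 + x^4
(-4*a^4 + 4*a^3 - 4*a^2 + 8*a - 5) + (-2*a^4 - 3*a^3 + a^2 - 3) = -6*a^4 + a^3 - 3*a^2 + 8*a - 8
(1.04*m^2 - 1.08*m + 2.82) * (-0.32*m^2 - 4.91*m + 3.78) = -0.3328*m^4 - 4.7608*m^3 + 8.3316*m^2 - 17.9286*m + 10.6596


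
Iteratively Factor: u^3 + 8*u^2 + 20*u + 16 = (u + 4)*(u^2 + 4*u + 4) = (u + 2)*(u + 4)*(u + 2)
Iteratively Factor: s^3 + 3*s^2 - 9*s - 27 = (s + 3)*(s^2 - 9) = (s + 3)^2*(s - 3)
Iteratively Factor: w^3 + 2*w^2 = (w + 2)*(w^2) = w*(w + 2)*(w)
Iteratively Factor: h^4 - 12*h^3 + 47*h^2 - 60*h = (h - 4)*(h^3 - 8*h^2 + 15*h) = (h - 5)*(h - 4)*(h^2 - 3*h) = (h - 5)*(h - 4)*(h - 3)*(h)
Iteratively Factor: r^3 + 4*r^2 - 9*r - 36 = (r + 3)*(r^2 + r - 12) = (r + 3)*(r + 4)*(r - 3)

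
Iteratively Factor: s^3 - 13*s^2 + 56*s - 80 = (s - 5)*(s^2 - 8*s + 16) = (s - 5)*(s - 4)*(s - 4)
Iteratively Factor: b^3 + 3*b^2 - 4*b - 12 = (b + 3)*(b^2 - 4) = (b + 2)*(b + 3)*(b - 2)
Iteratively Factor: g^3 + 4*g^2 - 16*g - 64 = (g - 4)*(g^2 + 8*g + 16) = (g - 4)*(g + 4)*(g + 4)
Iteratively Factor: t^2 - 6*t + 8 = (t - 2)*(t - 4)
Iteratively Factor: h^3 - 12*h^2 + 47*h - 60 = (h - 4)*(h^2 - 8*h + 15) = (h - 5)*(h - 4)*(h - 3)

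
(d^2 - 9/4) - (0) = d^2 - 9/4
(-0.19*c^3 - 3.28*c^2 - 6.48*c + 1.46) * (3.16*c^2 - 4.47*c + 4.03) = -0.6004*c^5 - 9.5155*c^4 - 6.5809*c^3 + 20.3608*c^2 - 32.6406*c + 5.8838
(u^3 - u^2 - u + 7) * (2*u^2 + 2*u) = 2*u^5 - 4*u^3 + 12*u^2 + 14*u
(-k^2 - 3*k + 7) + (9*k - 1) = -k^2 + 6*k + 6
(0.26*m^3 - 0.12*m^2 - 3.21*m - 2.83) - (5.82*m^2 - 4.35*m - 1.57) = 0.26*m^3 - 5.94*m^2 + 1.14*m - 1.26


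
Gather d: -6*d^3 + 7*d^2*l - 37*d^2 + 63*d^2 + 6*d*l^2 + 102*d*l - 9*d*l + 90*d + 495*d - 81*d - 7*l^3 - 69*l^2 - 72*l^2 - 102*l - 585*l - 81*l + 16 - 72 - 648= -6*d^3 + d^2*(7*l + 26) + d*(6*l^2 + 93*l + 504) - 7*l^3 - 141*l^2 - 768*l - 704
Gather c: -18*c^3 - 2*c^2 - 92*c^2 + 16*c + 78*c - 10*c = -18*c^3 - 94*c^2 + 84*c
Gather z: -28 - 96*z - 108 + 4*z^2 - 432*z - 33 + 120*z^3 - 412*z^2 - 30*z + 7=120*z^3 - 408*z^2 - 558*z - 162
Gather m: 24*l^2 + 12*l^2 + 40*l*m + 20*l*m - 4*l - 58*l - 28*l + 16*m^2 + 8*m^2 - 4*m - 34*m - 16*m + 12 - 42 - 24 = 36*l^2 - 90*l + 24*m^2 + m*(60*l - 54) - 54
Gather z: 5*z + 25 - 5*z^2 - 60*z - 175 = -5*z^2 - 55*z - 150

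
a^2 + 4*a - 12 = (a - 2)*(a + 6)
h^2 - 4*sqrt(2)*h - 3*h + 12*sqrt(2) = (h - 3)*(h - 4*sqrt(2))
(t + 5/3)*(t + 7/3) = t^2 + 4*t + 35/9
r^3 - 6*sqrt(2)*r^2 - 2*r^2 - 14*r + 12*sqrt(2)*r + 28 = (r - 2)*(r - 7*sqrt(2))*(r + sqrt(2))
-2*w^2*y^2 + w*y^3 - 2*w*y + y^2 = y*(-2*w + y)*(w*y + 1)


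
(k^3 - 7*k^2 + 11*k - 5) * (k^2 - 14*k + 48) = k^5 - 21*k^4 + 157*k^3 - 495*k^2 + 598*k - 240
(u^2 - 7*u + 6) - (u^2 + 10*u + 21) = -17*u - 15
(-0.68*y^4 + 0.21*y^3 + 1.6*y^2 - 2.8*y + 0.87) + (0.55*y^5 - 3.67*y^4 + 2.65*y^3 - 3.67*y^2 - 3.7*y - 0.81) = 0.55*y^5 - 4.35*y^4 + 2.86*y^3 - 2.07*y^2 - 6.5*y + 0.0599999999999999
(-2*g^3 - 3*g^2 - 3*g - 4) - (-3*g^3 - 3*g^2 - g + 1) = g^3 - 2*g - 5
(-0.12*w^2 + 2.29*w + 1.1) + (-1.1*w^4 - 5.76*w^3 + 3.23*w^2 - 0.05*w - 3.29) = -1.1*w^4 - 5.76*w^3 + 3.11*w^2 + 2.24*w - 2.19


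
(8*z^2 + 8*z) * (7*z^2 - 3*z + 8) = 56*z^4 + 32*z^3 + 40*z^2 + 64*z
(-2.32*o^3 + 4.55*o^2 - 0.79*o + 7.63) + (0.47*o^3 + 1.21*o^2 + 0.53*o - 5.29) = -1.85*o^3 + 5.76*o^2 - 0.26*o + 2.34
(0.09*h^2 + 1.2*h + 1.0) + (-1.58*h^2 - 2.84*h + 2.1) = -1.49*h^2 - 1.64*h + 3.1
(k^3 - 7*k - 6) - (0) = k^3 - 7*k - 6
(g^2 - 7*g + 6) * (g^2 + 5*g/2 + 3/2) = g^4 - 9*g^3/2 - 10*g^2 + 9*g/2 + 9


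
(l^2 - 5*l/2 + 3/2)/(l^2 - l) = (l - 3/2)/l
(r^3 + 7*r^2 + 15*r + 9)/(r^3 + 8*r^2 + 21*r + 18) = (r + 1)/(r + 2)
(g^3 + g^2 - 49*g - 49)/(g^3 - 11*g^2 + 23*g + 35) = (g + 7)/(g - 5)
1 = 1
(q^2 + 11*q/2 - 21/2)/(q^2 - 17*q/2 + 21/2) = (q + 7)/(q - 7)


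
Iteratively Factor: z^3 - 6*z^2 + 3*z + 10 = (z - 5)*(z^2 - z - 2) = (z - 5)*(z + 1)*(z - 2)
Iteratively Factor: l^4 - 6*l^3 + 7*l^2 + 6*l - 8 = (l - 4)*(l^3 - 2*l^2 - l + 2) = (l - 4)*(l - 2)*(l^2 - 1) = (l - 4)*(l - 2)*(l - 1)*(l + 1)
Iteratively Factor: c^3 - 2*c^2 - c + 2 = (c + 1)*(c^2 - 3*c + 2) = (c - 1)*(c + 1)*(c - 2)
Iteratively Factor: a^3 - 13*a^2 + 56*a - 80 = (a - 5)*(a^2 - 8*a + 16) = (a - 5)*(a - 4)*(a - 4)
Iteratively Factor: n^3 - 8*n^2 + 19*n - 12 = (n - 4)*(n^2 - 4*n + 3) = (n - 4)*(n - 3)*(n - 1)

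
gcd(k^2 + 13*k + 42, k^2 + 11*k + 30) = k + 6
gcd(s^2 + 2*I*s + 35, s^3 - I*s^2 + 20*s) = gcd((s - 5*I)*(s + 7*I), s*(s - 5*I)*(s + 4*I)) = s - 5*I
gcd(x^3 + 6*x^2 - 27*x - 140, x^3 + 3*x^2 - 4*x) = x + 4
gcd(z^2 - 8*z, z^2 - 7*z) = z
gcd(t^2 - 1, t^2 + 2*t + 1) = t + 1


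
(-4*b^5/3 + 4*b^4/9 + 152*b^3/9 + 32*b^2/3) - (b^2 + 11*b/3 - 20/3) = -4*b^5/3 + 4*b^4/9 + 152*b^3/9 + 29*b^2/3 - 11*b/3 + 20/3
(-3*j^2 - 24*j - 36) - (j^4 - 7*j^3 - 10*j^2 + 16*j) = -j^4 + 7*j^3 + 7*j^2 - 40*j - 36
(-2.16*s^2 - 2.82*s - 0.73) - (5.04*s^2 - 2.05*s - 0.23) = -7.2*s^2 - 0.77*s - 0.5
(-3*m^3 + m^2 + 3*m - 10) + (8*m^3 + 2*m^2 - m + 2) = 5*m^3 + 3*m^2 + 2*m - 8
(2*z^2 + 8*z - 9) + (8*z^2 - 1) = 10*z^2 + 8*z - 10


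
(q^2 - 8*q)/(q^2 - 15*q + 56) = q/(q - 7)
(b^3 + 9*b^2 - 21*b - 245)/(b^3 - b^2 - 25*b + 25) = (b^2 + 14*b + 49)/(b^2 + 4*b - 5)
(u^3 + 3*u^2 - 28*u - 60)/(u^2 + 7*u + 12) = (u^3 + 3*u^2 - 28*u - 60)/(u^2 + 7*u + 12)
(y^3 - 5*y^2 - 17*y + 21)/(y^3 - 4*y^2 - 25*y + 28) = (y + 3)/(y + 4)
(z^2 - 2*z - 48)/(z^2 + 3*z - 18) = (z - 8)/(z - 3)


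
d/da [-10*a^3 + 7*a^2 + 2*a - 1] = -30*a^2 + 14*a + 2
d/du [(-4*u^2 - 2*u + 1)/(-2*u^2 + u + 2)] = (-8*u^2 - 12*u - 5)/(4*u^4 - 4*u^3 - 7*u^2 + 4*u + 4)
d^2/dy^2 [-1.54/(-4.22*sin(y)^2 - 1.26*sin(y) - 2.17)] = (-109.699744*sin(y)^4 - 24.565464*sin(y)^3 + 218.514296*sin(y)^2 + 53.341596*sin(y) - 23.314984)/(4.22*sin(y)^2 + 1.26*sin(y) + 2.17)^3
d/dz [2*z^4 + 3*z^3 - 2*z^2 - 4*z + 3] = 8*z^3 + 9*z^2 - 4*z - 4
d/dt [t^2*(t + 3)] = 3*t*(t + 2)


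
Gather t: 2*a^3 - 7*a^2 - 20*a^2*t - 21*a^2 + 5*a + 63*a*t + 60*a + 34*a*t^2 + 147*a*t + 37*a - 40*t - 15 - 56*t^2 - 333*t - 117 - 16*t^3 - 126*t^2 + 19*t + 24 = 2*a^3 - 28*a^2 + 102*a - 16*t^3 + t^2*(34*a - 182) + t*(-20*a^2 + 210*a - 354) - 108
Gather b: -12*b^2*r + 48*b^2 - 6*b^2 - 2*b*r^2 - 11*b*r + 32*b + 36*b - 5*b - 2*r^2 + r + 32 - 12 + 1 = b^2*(42 - 12*r) + b*(-2*r^2 - 11*r + 63) - 2*r^2 + r + 21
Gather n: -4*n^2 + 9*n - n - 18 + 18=-4*n^2 + 8*n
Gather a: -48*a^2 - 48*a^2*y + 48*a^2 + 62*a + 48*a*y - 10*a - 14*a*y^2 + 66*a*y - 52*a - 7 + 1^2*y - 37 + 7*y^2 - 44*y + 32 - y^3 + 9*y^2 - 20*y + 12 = -48*a^2*y + a*(-14*y^2 + 114*y) - y^3 + 16*y^2 - 63*y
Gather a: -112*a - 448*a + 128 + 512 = 640 - 560*a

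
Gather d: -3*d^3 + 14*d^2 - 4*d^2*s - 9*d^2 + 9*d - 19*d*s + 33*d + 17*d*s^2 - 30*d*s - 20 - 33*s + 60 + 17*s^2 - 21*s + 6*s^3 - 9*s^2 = -3*d^3 + d^2*(5 - 4*s) + d*(17*s^2 - 49*s + 42) + 6*s^3 + 8*s^2 - 54*s + 40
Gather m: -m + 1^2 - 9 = -m - 8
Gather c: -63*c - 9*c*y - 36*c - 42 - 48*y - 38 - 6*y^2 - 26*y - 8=c*(-9*y - 99) - 6*y^2 - 74*y - 88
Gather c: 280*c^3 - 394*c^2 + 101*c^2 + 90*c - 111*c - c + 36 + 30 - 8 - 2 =280*c^3 - 293*c^2 - 22*c + 56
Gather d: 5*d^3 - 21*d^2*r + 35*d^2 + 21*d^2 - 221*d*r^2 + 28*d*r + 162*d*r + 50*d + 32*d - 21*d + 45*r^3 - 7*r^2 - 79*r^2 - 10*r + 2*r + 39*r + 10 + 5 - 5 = 5*d^3 + d^2*(56 - 21*r) + d*(-221*r^2 + 190*r + 61) + 45*r^3 - 86*r^2 + 31*r + 10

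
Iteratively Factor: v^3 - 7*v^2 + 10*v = (v)*(v^2 - 7*v + 10) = v*(v - 5)*(v - 2)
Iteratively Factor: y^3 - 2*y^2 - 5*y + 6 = (y - 3)*(y^2 + y - 2) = (y - 3)*(y - 1)*(y + 2)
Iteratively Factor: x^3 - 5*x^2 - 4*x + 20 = (x - 5)*(x^2 - 4) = (x - 5)*(x - 2)*(x + 2)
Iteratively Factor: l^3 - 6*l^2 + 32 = (l + 2)*(l^2 - 8*l + 16) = (l - 4)*(l + 2)*(l - 4)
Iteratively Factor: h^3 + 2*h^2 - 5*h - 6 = (h + 3)*(h^2 - h - 2) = (h - 2)*(h + 3)*(h + 1)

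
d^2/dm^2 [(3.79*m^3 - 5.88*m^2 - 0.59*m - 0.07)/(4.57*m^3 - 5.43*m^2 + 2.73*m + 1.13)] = (-2.27373675443232e-13*m^7 - 57.507966000001*m^6 - 357.63906*m^5 + 275.595678*m^4 + 361.50528*m^3 - 127.385718*m^2 + 15.71058*m - 13.278594)/(95.443993*m^9 - 340.215021*m^8 + 575.28531*m^7 - 495.774534*m^6 + 175.414212*m^5 + 63.134028*m^4 - 62.653326*m^3 + 4.46463*m^2 + 10.457811*m + 1.442897)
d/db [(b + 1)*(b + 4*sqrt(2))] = 2*b + 1 + 4*sqrt(2)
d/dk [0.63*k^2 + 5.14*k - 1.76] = 1.26*k + 5.14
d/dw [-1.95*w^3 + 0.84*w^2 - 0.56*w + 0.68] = -5.85*w^2 + 1.68*w - 0.56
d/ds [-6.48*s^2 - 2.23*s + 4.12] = -12.96*s - 2.23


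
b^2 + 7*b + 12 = (b + 3)*(b + 4)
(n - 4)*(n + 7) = n^2 + 3*n - 28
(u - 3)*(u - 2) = u^2 - 5*u + 6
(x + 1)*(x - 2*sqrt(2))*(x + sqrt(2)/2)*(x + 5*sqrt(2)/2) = x^4 + x^3 + sqrt(2)*x^3 - 19*x^2/2 + sqrt(2)*x^2 - 19*x/2 - 5*sqrt(2)*x - 5*sqrt(2)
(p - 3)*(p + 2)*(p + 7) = p^3 + 6*p^2 - 13*p - 42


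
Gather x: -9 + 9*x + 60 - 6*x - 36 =3*x + 15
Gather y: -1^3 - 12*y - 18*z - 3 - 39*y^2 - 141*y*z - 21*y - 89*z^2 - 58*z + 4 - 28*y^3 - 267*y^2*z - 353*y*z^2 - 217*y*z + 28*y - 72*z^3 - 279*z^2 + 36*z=-28*y^3 + y^2*(-267*z - 39) + y*(-353*z^2 - 358*z - 5) - 72*z^3 - 368*z^2 - 40*z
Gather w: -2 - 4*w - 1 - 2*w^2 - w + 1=-2*w^2 - 5*w - 2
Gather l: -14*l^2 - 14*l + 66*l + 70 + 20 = -14*l^2 + 52*l + 90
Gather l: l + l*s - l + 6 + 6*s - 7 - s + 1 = l*s + 5*s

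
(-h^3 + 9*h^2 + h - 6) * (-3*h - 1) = 3*h^4 - 26*h^3 - 12*h^2 + 17*h + 6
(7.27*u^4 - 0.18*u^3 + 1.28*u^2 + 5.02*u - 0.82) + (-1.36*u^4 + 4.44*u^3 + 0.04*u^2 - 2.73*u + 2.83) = 5.91*u^4 + 4.26*u^3 + 1.32*u^2 + 2.29*u + 2.01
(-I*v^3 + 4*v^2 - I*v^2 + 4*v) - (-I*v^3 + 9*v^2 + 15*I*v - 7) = -5*v^2 - I*v^2 + 4*v - 15*I*v + 7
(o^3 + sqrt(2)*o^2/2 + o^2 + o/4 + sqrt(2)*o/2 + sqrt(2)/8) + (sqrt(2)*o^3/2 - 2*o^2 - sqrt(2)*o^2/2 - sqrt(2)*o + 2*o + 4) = sqrt(2)*o^3/2 + o^3 - o^2 - sqrt(2)*o/2 + 9*o/4 + sqrt(2)/8 + 4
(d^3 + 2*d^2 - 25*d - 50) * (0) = 0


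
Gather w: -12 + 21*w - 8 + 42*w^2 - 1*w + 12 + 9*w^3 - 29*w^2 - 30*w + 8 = 9*w^3 + 13*w^2 - 10*w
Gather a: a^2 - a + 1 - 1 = a^2 - a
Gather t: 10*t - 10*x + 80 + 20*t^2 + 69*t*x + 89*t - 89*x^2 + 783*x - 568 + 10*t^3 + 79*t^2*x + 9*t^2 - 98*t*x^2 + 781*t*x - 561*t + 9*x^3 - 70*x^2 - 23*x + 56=10*t^3 + t^2*(79*x + 29) + t*(-98*x^2 + 850*x - 462) + 9*x^3 - 159*x^2 + 750*x - 432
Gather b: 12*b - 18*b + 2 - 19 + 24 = 7 - 6*b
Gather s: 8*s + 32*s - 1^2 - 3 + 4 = 40*s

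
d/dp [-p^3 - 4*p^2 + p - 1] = -3*p^2 - 8*p + 1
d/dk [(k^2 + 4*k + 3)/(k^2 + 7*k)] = 3*(k^2 - 2*k - 7)/(k^2*(k^2 + 14*k + 49))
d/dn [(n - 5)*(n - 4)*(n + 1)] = 3*n^2 - 16*n + 11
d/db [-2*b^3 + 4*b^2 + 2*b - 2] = -6*b^2 + 8*b + 2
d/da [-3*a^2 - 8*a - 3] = -6*a - 8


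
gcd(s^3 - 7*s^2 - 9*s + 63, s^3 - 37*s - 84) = s^2 - 4*s - 21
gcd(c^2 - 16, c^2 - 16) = c^2 - 16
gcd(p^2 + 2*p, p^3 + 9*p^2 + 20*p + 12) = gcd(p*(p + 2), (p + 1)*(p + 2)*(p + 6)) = p + 2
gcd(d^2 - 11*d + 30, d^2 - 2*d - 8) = 1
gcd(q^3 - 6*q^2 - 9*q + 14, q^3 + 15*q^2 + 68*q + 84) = q + 2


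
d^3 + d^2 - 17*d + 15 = (d - 3)*(d - 1)*(d + 5)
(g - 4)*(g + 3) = g^2 - g - 12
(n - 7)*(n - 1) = n^2 - 8*n + 7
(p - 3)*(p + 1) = p^2 - 2*p - 3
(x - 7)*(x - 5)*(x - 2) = x^3 - 14*x^2 + 59*x - 70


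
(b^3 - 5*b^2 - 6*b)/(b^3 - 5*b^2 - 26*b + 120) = b*(b + 1)/(b^2 + b - 20)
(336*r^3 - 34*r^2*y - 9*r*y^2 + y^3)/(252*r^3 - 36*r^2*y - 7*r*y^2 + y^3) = (-8*r + y)/(-6*r + y)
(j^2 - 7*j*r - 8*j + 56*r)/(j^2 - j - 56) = (j - 7*r)/(j + 7)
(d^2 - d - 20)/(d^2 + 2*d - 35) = (d + 4)/(d + 7)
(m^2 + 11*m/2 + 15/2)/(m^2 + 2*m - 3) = (m + 5/2)/(m - 1)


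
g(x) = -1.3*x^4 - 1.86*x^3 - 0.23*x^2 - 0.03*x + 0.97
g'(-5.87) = 862.16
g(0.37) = 0.81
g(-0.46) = 1.06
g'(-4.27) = 305.04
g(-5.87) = -1174.03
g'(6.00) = -1326.87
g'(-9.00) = 3342.93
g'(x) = -5.2*x^3 - 5.58*x^2 - 0.46*x - 0.03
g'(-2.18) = 28.33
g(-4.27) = -290.46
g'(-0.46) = -0.49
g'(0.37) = -1.23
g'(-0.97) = -0.09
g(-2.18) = -10.15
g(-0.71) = 1.21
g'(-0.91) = -0.31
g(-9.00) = -7190.75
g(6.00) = -2094.05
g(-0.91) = 1.32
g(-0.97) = 1.33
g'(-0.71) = -0.66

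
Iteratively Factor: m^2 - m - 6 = (m - 3)*(m + 2)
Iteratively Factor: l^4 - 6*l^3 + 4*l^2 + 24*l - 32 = (l - 2)*(l^3 - 4*l^2 - 4*l + 16) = (l - 2)^2*(l^2 - 2*l - 8) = (l - 2)^2*(l + 2)*(l - 4)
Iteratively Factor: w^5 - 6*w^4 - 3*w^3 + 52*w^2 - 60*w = (w - 5)*(w^4 - w^3 - 8*w^2 + 12*w) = (w - 5)*(w - 2)*(w^3 + w^2 - 6*w) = w*(w - 5)*(w - 2)*(w^2 + w - 6) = w*(w - 5)*(w - 2)^2*(w + 3)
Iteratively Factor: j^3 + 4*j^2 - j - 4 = (j - 1)*(j^2 + 5*j + 4) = (j - 1)*(j + 4)*(j + 1)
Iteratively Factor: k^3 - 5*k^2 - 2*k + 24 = (k + 2)*(k^2 - 7*k + 12) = (k - 3)*(k + 2)*(k - 4)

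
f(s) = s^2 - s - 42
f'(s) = 2*s - 1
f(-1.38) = -38.72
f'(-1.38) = -3.76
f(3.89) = -30.76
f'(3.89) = 6.78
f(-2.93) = -30.49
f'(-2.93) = -6.86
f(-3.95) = -22.45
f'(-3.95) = -8.90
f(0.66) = -42.22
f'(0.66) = 0.32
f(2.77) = -37.10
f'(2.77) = 4.54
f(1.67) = -40.88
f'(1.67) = 2.34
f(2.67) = -37.54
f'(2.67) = 4.34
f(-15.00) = 198.00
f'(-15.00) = -31.00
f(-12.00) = 114.00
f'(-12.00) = -25.00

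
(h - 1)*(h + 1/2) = h^2 - h/2 - 1/2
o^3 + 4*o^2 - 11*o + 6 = (o - 1)^2*(o + 6)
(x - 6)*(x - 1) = x^2 - 7*x + 6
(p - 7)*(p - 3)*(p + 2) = p^3 - 8*p^2 + p + 42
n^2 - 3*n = n*(n - 3)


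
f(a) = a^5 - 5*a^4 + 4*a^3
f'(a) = 5*a^4 - 20*a^3 + 12*a^2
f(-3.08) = -844.01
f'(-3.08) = 1148.16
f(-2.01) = -146.90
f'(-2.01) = 292.51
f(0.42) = 0.15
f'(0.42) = 0.79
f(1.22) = -1.11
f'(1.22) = -7.38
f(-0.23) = -0.06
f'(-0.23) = 0.89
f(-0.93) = -7.65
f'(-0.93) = 30.21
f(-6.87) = -27737.96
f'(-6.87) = 18188.95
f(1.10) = -0.39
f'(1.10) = -4.78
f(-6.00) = -15120.00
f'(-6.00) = 11232.00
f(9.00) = 29160.00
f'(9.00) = 19197.00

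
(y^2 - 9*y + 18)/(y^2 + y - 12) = (y - 6)/(y + 4)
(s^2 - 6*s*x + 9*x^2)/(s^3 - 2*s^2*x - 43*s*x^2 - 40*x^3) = (-s^2 + 6*s*x - 9*x^2)/(-s^3 + 2*s^2*x + 43*s*x^2 + 40*x^3)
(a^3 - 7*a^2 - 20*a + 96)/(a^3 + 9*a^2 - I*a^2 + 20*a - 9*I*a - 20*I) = (a^2 - 11*a + 24)/(a^2 + a*(5 - I) - 5*I)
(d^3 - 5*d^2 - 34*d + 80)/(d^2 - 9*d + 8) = (d^2 + 3*d - 10)/(d - 1)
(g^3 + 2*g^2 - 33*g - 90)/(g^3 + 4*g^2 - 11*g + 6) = (g^3 + 2*g^2 - 33*g - 90)/(g^3 + 4*g^2 - 11*g + 6)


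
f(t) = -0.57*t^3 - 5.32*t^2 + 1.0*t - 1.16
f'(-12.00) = -117.56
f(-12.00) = 205.72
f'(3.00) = -46.31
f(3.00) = -61.43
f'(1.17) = -13.79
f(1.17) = -8.19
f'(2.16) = -29.96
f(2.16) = -29.57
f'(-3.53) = 17.25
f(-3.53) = -45.91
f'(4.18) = -73.35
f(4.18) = -131.56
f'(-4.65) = 13.50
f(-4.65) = -63.53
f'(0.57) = -5.62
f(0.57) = -2.42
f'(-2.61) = 17.12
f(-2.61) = -29.88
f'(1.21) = -14.38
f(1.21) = -8.75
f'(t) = -1.71*t^2 - 10.64*t + 1.0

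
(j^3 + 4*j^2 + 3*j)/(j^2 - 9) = j*(j + 1)/(j - 3)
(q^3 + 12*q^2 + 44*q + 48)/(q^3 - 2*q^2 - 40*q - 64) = (q + 6)/(q - 8)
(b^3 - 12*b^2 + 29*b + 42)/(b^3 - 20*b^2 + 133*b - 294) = (b + 1)/(b - 7)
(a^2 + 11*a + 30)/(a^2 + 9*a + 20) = (a + 6)/(a + 4)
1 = 1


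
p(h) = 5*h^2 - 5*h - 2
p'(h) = 10*h - 5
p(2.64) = 19.65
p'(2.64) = 21.40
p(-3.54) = 78.36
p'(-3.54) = -40.40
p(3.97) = 56.95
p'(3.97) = 34.70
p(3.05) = 29.26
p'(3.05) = 25.50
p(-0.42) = 0.98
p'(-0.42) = -9.20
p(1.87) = 6.13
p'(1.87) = 13.70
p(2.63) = 19.43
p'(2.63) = 21.30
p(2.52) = 17.15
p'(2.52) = 20.20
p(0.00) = -2.00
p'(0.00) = -5.00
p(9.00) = 358.00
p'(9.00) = 85.00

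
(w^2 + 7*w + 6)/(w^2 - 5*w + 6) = (w^2 + 7*w + 6)/(w^2 - 5*w + 6)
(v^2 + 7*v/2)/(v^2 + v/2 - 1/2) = v*(2*v + 7)/(2*v^2 + v - 1)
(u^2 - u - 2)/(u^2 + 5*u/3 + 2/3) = 3*(u - 2)/(3*u + 2)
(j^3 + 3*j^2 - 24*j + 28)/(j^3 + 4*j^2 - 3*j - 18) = (j^2 + 5*j - 14)/(j^2 + 6*j + 9)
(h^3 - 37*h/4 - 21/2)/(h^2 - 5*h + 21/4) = (2*h^2 + 7*h + 6)/(2*h - 3)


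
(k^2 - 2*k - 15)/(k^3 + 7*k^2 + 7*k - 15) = (k - 5)/(k^2 + 4*k - 5)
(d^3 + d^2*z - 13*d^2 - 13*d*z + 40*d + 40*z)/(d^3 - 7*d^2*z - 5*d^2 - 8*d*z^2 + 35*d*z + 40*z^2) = (8 - d)/(-d + 8*z)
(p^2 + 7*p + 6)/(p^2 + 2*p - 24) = (p + 1)/(p - 4)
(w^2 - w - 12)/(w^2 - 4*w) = (w + 3)/w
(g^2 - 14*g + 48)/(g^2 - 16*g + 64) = (g - 6)/(g - 8)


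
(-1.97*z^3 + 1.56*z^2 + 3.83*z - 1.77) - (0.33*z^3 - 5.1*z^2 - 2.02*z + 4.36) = -2.3*z^3 + 6.66*z^2 + 5.85*z - 6.13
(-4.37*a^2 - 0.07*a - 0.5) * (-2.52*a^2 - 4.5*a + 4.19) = 11.0124*a^4 + 19.8414*a^3 - 16.7353*a^2 + 1.9567*a - 2.095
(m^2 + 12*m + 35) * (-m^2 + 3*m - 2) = -m^4 - 9*m^3 - m^2 + 81*m - 70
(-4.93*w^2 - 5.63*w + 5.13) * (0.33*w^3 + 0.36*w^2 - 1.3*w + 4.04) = -1.6269*w^5 - 3.6327*w^4 + 6.0751*w^3 - 10.7514*w^2 - 29.4142*w + 20.7252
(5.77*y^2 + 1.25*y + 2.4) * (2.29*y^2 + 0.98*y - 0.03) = 13.2133*y^4 + 8.5171*y^3 + 6.5479*y^2 + 2.3145*y - 0.072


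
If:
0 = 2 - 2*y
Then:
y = 1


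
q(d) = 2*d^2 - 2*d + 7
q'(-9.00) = -38.00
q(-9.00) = 187.00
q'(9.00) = 34.00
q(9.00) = 151.00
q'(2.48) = 7.92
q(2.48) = 14.34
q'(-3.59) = -16.36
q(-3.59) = 39.96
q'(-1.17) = -6.68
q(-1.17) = 12.08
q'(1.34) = 3.36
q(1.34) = 7.91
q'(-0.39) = -3.56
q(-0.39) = 8.08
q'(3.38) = 11.52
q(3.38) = 23.09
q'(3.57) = 12.28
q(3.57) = 25.35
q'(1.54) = 4.16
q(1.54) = 8.66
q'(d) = 4*d - 2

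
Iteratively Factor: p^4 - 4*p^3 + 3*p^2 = (p - 3)*(p^3 - p^2) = p*(p - 3)*(p^2 - p) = p^2*(p - 3)*(p - 1)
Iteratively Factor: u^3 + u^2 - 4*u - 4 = (u - 2)*(u^2 + 3*u + 2) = (u - 2)*(u + 1)*(u + 2)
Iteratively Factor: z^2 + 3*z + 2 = (z + 2)*(z + 1)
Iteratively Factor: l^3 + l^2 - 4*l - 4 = (l - 2)*(l^2 + 3*l + 2) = (l - 2)*(l + 1)*(l + 2)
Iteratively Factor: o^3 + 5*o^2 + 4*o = (o + 1)*(o^2 + 4*o) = (o + 1)*(o + 4)*(o)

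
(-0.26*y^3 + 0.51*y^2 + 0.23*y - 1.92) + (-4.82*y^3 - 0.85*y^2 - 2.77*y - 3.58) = -5.08*y^3 - 0.34*y^2 - 2.54*y - 5.5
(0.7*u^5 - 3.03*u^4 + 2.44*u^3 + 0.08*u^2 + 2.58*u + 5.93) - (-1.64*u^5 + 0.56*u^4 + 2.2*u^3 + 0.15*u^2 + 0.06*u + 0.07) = 2.34*u^5 - 3.59*u^4 + 0.24*u^3 - 0.07*u^2 + 2.52*u + 5.86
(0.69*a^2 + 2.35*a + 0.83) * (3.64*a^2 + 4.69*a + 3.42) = 2.5116*a^4 + 11.7901*a^3 + 16.4025*a^2 + 11.9297*a + 2.8386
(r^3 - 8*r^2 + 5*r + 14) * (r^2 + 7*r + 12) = r^5 - r^4 - 39*r^3 - 47*r^2 + 158*r + 168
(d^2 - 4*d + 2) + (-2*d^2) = -d^2 - 4*d + 2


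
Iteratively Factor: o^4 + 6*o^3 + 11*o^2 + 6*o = (o + 3)*(o^3 + 3*o^2 + 2*o) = (o + 2)*(o + 3)*(o^2 + o) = o*(o + 2)*(o + 3)*(o + 1)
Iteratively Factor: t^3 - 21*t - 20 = (t + 4)*(t^2 - 4*t - 5) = (t + 1)*(t + 4)*(t - 5)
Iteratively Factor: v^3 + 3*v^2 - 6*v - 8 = (v + 4)*(v^2 - v - 2) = (v - 2)*(v + 4)*(v + 1)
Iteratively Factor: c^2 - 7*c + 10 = (c - 5)*(c - 2)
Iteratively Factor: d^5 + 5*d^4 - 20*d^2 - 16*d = (d)*(d^4 + 5*d^3 - 20*d - 16) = d*(d - 2)*(d^3 + 7*d^2 + 14*d + 8) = d*(d - 2)*(d + 4)*(d^2 + 3*d + 2) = d*(d - 2)*(d + 1)*(d + 4)*(d + 2)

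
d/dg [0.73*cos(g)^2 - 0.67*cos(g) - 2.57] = (0.67 - 1.46*cos(g))*sin(g)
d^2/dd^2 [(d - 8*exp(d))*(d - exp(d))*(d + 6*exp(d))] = -3*d^2*exp(d) - 184*d*exp(2*d) - 12*d*exp(d) + 6*d + 432*exp(3*d) - 184*exp(2*d) - 6*exp(d)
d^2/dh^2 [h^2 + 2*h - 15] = 2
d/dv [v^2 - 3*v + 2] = 2*v - 3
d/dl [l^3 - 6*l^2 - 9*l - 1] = 3*l^2 - 12*l - 9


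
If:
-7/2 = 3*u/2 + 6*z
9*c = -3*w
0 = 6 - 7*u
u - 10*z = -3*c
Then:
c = -53/18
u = 6/7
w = 53/6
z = -67/84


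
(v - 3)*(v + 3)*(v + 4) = v^3 + 4*v^2 - 9*v - 36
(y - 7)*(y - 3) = y^2 - 10*y + 21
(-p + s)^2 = p^2 - 2*p*s + s^2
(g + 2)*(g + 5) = g^2 + 7*g + 10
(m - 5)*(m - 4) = m^2 - 9*m + 20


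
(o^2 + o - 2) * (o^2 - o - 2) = o^4 - 5*o^2 + 4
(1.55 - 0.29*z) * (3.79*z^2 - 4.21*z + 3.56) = -1.0991*z^3 + 7.0954*z^2 - 7.5579*z + 5.518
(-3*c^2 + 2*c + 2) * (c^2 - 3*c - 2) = -3*c^4 + 11*c^3 + 2*c^2 - 10*c - 4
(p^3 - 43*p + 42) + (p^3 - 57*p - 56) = 2*p^3 - 100*p - 14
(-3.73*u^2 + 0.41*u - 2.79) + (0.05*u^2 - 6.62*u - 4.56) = -3.68*u^2 - 6.21*u - 7.35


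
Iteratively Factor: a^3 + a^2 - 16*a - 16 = (a + 1)*(a^2 - 16) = (a + 1)*(a + 4)*(a - 4)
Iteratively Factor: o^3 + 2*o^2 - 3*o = (o)*(o^2 + 2*o - 3) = o*(o + 3)*(o - 1)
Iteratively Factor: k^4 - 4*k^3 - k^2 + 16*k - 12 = (k + 2)*(k^3 - 6*k^2 + 11*k - 6) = (k - 2)*(k + 2)*(k^2 - 4*k + 3) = (k - 3)*(k - 2)*(k + 2)*(k - 1)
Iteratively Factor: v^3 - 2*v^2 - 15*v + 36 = (v - 3)*(v^2 + v - 12) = (v - 3)*(v + 4)*(v - 3)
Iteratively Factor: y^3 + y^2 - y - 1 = (y + 1)*(y^2 - 1) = (y + 1)^2*(y - 1)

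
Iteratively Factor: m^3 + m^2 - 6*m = (m - 2)*(m^2 + 3*m) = m*(m - 2)*(m + 3)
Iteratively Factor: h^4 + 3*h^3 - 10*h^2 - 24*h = (h + 2)*(h^3 + h^2 - 12*h) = (h + 2)*(h + 4)*(h^2 - 3*h) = h*(h + 2)*(h + 4)*(h - 3)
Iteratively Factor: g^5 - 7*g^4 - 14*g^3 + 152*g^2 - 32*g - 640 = (g - 5)*(g^4 - 2*g^3 - 24*g^2 + 32*g + 128) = (g - 5)*(g + 2)*(g^3 - 4*g^2 - 16*g + 64) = (g - 5)*(g + 2)*(g + 4)*(g^2 - 8*g + 16) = (g - 5)*(g - 4)*(g + 2)*(g + 4)*(g - 4)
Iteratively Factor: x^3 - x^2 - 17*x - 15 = (x + 3)*(x^2 - 4*x - 5) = (x - 5)*(x + 3)*(x + 1)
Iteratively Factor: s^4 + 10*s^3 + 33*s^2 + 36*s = (s + 3)*(s^3 + 7*s^2 + 12*s) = (s + 3)^2*(s^2 + 4*s) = s*(s + 3)^2*(s + 4)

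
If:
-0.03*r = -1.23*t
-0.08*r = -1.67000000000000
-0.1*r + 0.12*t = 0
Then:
No Solution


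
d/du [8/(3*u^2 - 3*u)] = 8*(1 - 2*u)/(3*u^2*(u - 1)^2)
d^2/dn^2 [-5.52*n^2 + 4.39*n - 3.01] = -11.0400000000000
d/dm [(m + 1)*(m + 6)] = 2*m + 7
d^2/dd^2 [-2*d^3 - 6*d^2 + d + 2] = -12*d - 12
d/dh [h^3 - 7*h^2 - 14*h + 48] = 3*h^2 - 14*h - 14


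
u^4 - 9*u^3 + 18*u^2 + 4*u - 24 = (u - 6)*(u - 2)^2*(u + 1)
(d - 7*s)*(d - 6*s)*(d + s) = d^3 - 12*d^2*s + 29*d*s^2 + 42*s^3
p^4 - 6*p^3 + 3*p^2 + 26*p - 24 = (p - 4)*(p - 3)*(p - 1)*(p + 2)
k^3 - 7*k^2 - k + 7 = (k - 7)*(k - 1)*(k + 1)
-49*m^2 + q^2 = (-7*m + q)*(7*m + q)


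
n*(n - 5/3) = n^2 - 5*n/3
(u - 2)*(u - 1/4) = u^2 - 9*u/4 + 1/2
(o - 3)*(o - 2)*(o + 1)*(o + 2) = o^4 - 2*o^3 - 7*o^2 + 8*o + 12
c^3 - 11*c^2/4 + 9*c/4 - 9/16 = (c - 3/2)*(c - 3/4)*(c - 1/2)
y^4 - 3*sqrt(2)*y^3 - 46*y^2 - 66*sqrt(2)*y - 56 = (y - 7*sqrt(2))*(y + sqrt(2))^2*(y + 2*sqrt(2))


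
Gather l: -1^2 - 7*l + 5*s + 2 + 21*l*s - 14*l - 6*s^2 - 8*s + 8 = l*(21*s - 21) - 6*s^2 - 3*s + 9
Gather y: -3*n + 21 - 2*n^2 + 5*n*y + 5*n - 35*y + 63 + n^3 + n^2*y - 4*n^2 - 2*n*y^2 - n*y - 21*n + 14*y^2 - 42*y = n^3 - 6*n^2 - 19*n + y^2*(14 - 2*n) + y*(n^2 + 4*n - 77) + 84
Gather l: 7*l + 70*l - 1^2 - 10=77*l - 11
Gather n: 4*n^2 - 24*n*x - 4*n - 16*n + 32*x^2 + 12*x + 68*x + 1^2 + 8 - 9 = 4*n^2 + n*(-24*x - 20) + 32*x^2 + 80*x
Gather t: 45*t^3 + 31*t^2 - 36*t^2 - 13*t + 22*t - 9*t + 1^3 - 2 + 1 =45*t^3 - 5*t^2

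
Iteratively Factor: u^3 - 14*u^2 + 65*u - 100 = (u - 5)*(u^2 - 9*u + 20) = (u - 5)*(u - 4)*(u - 5)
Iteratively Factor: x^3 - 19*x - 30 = (x - 5)*(x^2 + 5*x + 6) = (x - 5)*(x + 2)*(x + 3)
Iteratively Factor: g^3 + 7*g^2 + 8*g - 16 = (g + 4)*(g^2 + 3*g - 4) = (g - 1)*(g + 4)*(g + 4)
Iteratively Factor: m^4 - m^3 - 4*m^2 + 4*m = (m + 2)*(m^3 - 3*m^2 + 2*m) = (m - 2)*(m + 2)*(m^2 - m) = m*(m - 2)*(m + 2)*(m - 1)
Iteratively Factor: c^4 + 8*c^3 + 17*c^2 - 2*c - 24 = (c + 3)*(c^3 + 5*c^2 + 2*c - 8) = (c + 2)*(c + 3)*(c^2 + 3*c - 4) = (c - 1)*(c + 2)*(c + 3)*(c + 4)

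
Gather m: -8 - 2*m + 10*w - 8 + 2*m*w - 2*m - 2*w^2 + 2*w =m*(2*w - 4) - 2*w^2 + 12*w - 16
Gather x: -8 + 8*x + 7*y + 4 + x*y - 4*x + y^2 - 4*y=x*(y + 4) + y^2 + 3*y - 4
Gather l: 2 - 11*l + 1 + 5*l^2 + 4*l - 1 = 5*l^2 - 7*l + 2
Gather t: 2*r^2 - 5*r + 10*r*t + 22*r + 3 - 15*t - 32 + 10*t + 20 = 2*r^2 + 17*r + t*(10*r - 5) - 9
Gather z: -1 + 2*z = 2*z - 1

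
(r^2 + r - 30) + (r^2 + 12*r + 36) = 2*r^2 + 13*r + 6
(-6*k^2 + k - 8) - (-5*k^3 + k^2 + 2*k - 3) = 5*k^3 - 7*k^2 - k - 5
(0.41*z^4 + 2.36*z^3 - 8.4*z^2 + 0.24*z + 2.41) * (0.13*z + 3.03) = 0.0533*z^5 + 1.5491*z^4 + 6.0588*z^3 - 25.4208*z^2 + 1.0405*z + 7.3023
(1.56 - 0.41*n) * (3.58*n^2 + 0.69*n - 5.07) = -1.4678*n^3 + 5.3019*n^2 + 3.1551*n - 7.9092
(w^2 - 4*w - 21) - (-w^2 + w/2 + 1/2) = 2*w^2 - 9*w/2 - 43/2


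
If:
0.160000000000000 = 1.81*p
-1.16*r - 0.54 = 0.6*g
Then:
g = -1.93333333333333*r - 0.9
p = 0.09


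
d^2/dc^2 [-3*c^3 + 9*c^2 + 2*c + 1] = 18 - 18*c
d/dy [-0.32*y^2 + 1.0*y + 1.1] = 1.0 - 0.64*y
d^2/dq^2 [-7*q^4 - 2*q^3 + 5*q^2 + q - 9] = -84*q^2 - 12*q + 10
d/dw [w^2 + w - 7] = 2*w + 1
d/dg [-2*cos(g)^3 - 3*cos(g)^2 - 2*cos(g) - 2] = 2*(3*cos(g)^2 + 3*cos(g) + 1)*sin(g)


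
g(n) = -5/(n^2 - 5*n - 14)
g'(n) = -5*(5 - 2*n)/(n^2 - 5*n - 14)^2 = 5*(2*n - 5)/(-n^2 + 5*n + 14)^2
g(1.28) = 0.27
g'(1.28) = -0.03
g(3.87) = 0.27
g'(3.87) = 0.04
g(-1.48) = 1.13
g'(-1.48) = -2.05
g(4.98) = 0.35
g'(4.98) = 0.12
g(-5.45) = -0.12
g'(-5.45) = -0.04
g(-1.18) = 0.75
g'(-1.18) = -0.82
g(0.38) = 0.32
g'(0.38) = -0.09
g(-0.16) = 0.38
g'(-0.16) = -0.15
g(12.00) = -0.07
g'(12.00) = 0.02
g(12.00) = -0.07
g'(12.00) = 0.02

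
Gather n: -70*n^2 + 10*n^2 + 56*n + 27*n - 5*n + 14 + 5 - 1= -60*n^2 + 78*n + 18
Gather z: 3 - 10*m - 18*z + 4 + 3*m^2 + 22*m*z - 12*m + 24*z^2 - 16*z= 3*m^2 - 22*m + 24*z^2 + z*(22*m - 34) + 7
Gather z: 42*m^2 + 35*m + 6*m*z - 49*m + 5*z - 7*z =42*m^2 - 14*m + z*(6*m - 2)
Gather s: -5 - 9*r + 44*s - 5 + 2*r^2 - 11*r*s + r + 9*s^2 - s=2*r^2 - 8*r + 9*s^2 + s*(43 - 11*r) - 10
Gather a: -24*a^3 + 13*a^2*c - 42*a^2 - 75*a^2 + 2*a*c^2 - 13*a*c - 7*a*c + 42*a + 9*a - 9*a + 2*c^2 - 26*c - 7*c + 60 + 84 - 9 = -24*a^3 + a^2*(13*c - 117) + a*(2*c^2 - 20*c + 42) + 2*c^2 - 33*c + 135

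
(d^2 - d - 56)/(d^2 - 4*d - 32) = (d + 7)/(d + 4)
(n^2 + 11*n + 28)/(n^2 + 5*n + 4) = (n + 7)/(n + 1)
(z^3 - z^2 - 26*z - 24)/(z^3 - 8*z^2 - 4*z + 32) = (z^3 - z^2 - 26*z - 24)/(z^3 - 8*z^2 - 4*z + 32)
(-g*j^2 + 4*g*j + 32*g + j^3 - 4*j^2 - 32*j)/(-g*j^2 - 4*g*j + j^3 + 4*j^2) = (j - 8)/j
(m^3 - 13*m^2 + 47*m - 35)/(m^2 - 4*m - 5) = (m^2 - 8*m + 7)/(m + 1)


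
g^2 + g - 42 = (g - 6)*(g + 7)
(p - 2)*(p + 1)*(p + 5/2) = p^3 + 3*p^2/2 - 9*p/2 - 5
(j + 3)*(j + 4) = j^2 + 7*j + 12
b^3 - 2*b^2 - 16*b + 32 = (b - 4)*(b - 2)*(b + 4)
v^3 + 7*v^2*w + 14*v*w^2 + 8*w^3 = (v + w)*(v + 2*w)*(v + 4*w)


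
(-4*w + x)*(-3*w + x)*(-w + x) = -12*w^3 + 19*w^2*x - 8*w*x^2 + x^3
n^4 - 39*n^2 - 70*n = n*(n - 7)*(n + 2)*(n + 5)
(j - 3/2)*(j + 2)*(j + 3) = j^3 + 7*j^2/2 - 3*j/2 - 9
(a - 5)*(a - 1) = a^2 - 6*a + 5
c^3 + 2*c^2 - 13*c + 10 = (c - 2)*(c - 1)*(c + 5)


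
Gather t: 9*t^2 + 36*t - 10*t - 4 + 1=9*t^2 + 26*t - 3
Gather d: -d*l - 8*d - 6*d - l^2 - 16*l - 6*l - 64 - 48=d*(-l - 14) - l^2 - 22*l - 112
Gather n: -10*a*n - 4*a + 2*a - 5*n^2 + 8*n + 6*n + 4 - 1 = -2*a - 5*n^2 + n*(14 - 10*a) + 3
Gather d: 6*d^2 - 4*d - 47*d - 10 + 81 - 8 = 6*d^2 - 51*d + 63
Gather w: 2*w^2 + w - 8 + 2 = 2*w^2 + w - 6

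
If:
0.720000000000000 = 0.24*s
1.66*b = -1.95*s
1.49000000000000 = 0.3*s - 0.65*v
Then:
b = -3.52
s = 3.00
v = -0.91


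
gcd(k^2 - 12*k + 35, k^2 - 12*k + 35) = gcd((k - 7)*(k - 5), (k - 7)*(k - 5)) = k^2 - 12*k + 35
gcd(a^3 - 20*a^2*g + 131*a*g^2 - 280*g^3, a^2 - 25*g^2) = a - 5*g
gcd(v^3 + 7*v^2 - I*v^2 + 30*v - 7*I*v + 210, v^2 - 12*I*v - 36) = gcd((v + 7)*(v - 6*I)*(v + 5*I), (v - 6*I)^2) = v - 6*I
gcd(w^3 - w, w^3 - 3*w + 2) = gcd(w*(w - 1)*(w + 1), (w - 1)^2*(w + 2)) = w - 1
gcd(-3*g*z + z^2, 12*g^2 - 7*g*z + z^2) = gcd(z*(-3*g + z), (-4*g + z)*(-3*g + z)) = -3*g + z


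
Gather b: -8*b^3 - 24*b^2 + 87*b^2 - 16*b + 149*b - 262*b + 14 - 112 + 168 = -8*b^3 + 63*b^2 - 129*b + 70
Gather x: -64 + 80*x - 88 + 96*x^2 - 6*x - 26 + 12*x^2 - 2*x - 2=108*x^2 + 72*x - 180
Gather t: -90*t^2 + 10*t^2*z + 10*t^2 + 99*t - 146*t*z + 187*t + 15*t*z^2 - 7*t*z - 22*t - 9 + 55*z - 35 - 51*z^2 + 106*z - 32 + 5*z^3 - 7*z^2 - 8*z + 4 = t^2*(10*z - 80) + t*(15*z^2 - 153*z + 264) + 5*z^3 - 58*z^2 + 153*z - 72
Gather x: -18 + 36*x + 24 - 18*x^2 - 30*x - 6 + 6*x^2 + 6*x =-12*x^2 + 12*x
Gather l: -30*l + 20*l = -10*l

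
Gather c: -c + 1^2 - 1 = -c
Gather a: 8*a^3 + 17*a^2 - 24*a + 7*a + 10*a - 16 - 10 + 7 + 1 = 8*a^3 + 17*a^2 - 7*a - 18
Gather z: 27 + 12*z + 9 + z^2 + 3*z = z^2 + 15*z + 36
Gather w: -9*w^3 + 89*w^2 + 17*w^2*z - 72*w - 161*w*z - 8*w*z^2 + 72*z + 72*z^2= -9*w^3 + w^2*(17*z + 89) + w*(-8*z^2 - 161*z - 72) + 72*z^2 + 72*z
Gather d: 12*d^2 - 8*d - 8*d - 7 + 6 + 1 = 12*d^2 - 16*d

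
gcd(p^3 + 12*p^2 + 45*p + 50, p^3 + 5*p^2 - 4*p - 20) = p^2 + 7*p + 10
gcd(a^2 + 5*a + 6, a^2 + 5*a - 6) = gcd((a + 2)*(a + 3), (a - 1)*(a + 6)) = 1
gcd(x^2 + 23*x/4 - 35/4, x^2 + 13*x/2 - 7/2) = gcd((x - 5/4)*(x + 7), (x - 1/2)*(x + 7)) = x + 7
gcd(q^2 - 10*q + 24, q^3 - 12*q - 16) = q - 4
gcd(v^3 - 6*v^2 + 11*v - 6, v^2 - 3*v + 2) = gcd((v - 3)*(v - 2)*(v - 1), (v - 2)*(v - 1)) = v^2 - 3*v + 2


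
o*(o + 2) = o^2 + 2*o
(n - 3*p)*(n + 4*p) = n^2 + n*p - 12*p^2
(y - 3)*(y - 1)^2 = y^3 - 5*y^2 + 7*y - 3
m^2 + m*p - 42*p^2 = (m - 6*p)*(m + 7*p)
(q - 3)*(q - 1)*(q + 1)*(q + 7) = q^4 + 4*q^3 - 22*q^2 - 4*q + 21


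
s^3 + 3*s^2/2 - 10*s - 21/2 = (s - 3)*(s + 1)*(s + 7/2)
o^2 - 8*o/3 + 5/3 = (o - 5/3)*(o - 1)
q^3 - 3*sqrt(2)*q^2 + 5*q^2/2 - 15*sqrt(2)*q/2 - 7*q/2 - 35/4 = (q + 5/2)*(q - 7*sqrt(2)/2)*(q + sqrt(2)/2)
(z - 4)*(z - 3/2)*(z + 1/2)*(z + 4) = z^4 - z^3 - 67*z^2/4 + 16*z + 12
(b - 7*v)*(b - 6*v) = b^2 - 13*b*v + 42*v^2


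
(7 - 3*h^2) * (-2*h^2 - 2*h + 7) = 6*h^4 + 6*h^3 - 35*h^2 - 14*h + 49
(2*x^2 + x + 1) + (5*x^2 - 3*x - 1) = 7*x^2 - 2*x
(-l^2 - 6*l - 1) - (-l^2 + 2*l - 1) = -8*l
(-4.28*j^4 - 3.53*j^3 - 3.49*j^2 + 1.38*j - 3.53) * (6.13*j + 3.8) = -26.2364*j^5 - 37.9029*j^4 - 34.8077*j^3 - 4.8026*j^2 - 16.3949*j - 13.414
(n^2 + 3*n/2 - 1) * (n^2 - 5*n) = n^4 - 7*n^3/2 - 17*n^2/2 + 5*n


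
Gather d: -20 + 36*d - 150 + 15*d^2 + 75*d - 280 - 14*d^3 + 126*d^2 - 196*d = -14*d^3 + 141*d^2 - 85*d - 450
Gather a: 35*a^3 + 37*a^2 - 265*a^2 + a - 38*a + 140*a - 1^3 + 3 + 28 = 35*a^3 - 228*a^2 + 103*a + 30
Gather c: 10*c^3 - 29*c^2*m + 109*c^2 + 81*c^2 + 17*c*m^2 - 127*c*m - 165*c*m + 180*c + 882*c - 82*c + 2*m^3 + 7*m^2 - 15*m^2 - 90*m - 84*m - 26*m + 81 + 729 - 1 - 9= 10*c^3 + c^2*(190 - 29*m) + c*(17*m^2 - 292*m + 980) + 2*m^3 - 8*m^2 - 200*m + 800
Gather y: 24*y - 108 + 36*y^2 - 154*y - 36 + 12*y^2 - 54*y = 48*y^2 - 184*y - 144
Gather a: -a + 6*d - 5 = -a + 6*d - 5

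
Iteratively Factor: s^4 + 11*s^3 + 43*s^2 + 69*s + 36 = (s + 3)*(s^3 + 8*s^2 + 19*s + 12) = (s + 1)*(s + 3)*(s^2 + 7*s + 12) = (s + 1)*(s + 3)*(s + 4)*(s + 3)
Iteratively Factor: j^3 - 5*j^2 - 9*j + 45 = (j - 5)*(j^2 - 9) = (j - 5)*(j + 3)*(j - 3)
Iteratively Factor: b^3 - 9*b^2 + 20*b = (b - 5)*(b^2 - 4*b) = (b - 5)*(b - 4)*(b)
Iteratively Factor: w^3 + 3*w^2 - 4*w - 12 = (w + 2)*(w^2 + w - 6) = (w + 2)*(w + 3)*(w - 2)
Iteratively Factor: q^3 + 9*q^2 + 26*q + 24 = (q + 3)*(q^2 + 6*q + 8) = (q + 2)*(q + 3)*(q + 4)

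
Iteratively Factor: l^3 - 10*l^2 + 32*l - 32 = (l - 2)*(l^2 - 8*l + 16) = (l - 4)*(l - 2)*(l - 4)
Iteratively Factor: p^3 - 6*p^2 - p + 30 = (p - 3)*(p^2 - 3*p - 10) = (p - 5)*(p - 3)*(p + 2)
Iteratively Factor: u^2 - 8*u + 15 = (u - 5)*(u - 3)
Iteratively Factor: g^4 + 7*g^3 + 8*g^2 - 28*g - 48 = (g + 2)*(g^3 + 5*g^2 - 2*g - 24) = (g + 2)*(g + 4)*(g^2 + g - 6) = (g + 2)*(g + 3)*(g + 4)*(g - 2)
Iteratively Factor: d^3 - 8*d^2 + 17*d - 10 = (d - 2)*(d^2 - 6*d + 5) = (d - 5)*(d - 2)*(d - 1)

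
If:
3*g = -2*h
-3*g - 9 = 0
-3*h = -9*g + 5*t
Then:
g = -3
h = 9/2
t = -81/10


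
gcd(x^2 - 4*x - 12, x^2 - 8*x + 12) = x - 6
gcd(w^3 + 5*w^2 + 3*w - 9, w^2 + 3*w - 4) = w - 1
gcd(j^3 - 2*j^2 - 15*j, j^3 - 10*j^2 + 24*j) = j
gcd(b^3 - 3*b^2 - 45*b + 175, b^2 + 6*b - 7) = b + 7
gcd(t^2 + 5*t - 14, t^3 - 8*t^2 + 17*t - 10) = t - 2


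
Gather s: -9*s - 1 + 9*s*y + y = s*(9*y - 9) + y - 1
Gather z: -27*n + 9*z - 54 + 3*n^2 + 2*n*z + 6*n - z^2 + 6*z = 3*n^2 - 21*n - z^2 + z*(2*n + 15) - 54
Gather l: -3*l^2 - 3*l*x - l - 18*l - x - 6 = -3*l^2 + l*(-3*x - 19) - x - 6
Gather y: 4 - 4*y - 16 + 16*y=12*y - 12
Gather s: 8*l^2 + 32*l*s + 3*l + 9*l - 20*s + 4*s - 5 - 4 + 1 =8*l^2 + 12*l + s*(32*l - 16) - 8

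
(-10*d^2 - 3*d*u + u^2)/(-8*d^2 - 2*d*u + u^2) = (-5*d + u)/(-4*d + u)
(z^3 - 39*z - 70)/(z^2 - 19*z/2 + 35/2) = 2*(z^2 + 7*z + 10)/(2*z - 5)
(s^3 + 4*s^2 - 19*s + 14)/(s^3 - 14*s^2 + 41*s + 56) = (s^3 + 4*s^2 - 19*s + 14)/(s^3 - 14*s^2 + 41*s + 56)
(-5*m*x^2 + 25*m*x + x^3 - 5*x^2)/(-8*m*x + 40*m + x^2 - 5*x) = x*(-5*m + x)/(-8*m + x)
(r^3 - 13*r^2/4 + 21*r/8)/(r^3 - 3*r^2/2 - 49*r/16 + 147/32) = 4*r/(4*r + 7)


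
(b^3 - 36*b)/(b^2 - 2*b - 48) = b*(b - 6)/(b - 8)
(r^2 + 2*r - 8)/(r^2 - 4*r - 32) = (r - 2)/(r - 8)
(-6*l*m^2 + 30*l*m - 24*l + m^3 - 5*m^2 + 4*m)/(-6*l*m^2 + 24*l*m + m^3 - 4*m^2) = (m - 1)/m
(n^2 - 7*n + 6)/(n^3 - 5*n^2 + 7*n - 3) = (n - 6)/(n^2 - 4*n + 3)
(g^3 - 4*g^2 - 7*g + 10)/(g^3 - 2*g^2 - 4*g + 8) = (g^2 - 6*g + 5)/(g^2 - 4*g + 4)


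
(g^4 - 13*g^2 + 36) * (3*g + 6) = 3*g^5 + 6*g^4 - 39*g^3 - 78*g^2 + 108*g + 216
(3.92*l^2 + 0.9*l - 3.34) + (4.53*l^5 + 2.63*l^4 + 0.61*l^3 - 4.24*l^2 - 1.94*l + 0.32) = 4.53*l^5 + 2.63*l^4 + 0.61*l^3 - 0.32*l^2 - 1.04*l - 3.02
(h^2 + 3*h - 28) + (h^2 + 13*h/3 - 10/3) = 2*h^2 + 22*h/3 - 94/3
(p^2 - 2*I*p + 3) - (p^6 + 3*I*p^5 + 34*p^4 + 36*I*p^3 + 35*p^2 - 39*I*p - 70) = -p^6 - 3*I*p^5 - 34*p^4 - 36*I*p^3 - 34*p^2 + 37*I*p + 73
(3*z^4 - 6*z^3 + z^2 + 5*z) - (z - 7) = 3*z^4 - 6*z^3 + z^2 + 4*z + 7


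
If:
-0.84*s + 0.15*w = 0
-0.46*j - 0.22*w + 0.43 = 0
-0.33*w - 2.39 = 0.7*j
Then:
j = -303.50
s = 113.67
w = 636.55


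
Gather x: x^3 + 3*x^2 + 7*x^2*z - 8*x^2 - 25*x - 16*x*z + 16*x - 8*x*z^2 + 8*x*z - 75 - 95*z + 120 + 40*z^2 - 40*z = x^3 + x^2*(7*z - 5) + x*(-8*z^2 - 8*z - 9) + 40*z^2 - 135*z + 45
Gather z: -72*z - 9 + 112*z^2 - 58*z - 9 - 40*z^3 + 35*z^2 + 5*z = -40*z^3 + 147*z^2 - 125*z - 18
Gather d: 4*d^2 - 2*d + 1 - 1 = 4*d^2 - 2*d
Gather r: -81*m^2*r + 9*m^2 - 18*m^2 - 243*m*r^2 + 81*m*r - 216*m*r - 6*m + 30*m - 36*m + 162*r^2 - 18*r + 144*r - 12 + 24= -9*m^2 - 12*m + r^2*(162 - 243*m) + r*(-81*m^2 - 135*m + 126) + 12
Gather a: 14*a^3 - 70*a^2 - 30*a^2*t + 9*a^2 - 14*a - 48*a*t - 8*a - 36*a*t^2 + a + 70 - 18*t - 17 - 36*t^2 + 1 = 14*a^3 + a^2*(-30*t - 61) + a*(-36*t^2 - 48*t - 21) - 36*t^2 - 18*t + 54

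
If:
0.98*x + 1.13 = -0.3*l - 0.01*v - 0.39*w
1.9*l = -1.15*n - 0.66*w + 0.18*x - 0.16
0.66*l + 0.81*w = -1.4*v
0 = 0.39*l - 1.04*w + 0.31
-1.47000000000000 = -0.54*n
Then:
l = -1.67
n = 2.72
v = 0.98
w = -0.33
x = -0.52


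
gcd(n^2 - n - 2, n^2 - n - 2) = n^2 - n - 2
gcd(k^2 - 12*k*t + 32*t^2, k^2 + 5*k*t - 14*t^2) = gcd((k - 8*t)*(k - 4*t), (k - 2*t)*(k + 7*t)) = 1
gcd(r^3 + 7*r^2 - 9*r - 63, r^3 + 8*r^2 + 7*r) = r + 7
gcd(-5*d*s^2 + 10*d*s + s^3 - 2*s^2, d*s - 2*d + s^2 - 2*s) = s - 2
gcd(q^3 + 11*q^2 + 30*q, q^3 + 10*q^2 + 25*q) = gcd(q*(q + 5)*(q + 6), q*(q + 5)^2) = q^2 + 5*q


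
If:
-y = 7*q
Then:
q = -y/7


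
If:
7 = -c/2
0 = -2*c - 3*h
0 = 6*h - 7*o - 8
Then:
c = -14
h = 28/3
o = 48/7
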